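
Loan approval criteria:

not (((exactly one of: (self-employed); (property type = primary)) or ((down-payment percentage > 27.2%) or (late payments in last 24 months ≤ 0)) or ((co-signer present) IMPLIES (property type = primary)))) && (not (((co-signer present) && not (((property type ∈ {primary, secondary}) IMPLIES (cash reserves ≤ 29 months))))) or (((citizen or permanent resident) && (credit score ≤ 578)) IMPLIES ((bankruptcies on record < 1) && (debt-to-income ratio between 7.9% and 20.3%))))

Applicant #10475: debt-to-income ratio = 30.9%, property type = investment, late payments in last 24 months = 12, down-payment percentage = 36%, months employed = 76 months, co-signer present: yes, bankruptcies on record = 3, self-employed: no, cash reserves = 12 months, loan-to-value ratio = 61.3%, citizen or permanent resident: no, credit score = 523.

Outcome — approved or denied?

Denied

Atomic conditions:
  self-employed: no → false
  property type = primary: investment == primary is false
  down-payment percentage > 27.2%: 36 > 27.2 is true
  late payments in last 24 months ≤ 0: 12 ≤ 0 is false
  co-signer present: yes → true
  property type ∈ {primary, secondary}: investment is not in the set → false
  cash reserves ≤ 29 months: 12 ≤ 29 is true
  citizen or permanent resident: no → false
  credit score ≤ 578: 523 ≤ 578 is true
  bankruptcies on record < 1: 3 < 1 is false
  debt-to-income ratio between 7.9% and 20.3%: 30.9 in [7.9, 20.3] is false
Combine:
[1.1.1] exactly-one(false, false) = false
[1.1.2] true OR false = true
[1.1.3] true → false = false
[1.1] false OR true OR false = true
[1] NOT true = false
[2.1.1.2.1] false → true (antecedent false ⇒ implication holds) = true
[2.1.1.2] NOT true = false
[2.1.1] true AND false = false
[2.1] NOT false = true
[2.2.1] false AND true = false
[2.2.2] false AND false = false
[2.2] false → false (antecedent false ⇒ implication holds) = true
[2] true OR true = true
[root] false AND true = false
Overall: false → denied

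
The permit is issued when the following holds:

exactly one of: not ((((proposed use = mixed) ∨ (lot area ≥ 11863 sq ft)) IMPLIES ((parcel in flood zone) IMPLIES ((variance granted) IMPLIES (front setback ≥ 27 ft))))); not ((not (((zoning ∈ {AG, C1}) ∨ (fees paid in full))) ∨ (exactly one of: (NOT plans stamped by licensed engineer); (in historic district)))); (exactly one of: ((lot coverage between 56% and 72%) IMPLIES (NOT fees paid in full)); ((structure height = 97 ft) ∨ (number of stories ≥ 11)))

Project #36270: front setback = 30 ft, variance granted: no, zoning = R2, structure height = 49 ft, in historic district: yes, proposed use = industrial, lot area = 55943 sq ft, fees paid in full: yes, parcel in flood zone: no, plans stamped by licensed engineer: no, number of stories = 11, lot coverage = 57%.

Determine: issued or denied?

Denied

Atomic conditions:
  proposed use = mixed: industrial == mixed is false
  lot area ≥ 11863 sq ft: 55943 ≥ 11863 is true
  parcel in flood zone: no → false
  variance granted: no → false
  front setback ≥ 27 ft: 30 ≥ 27 is true
  zoning ∈ {AG, C1}: R2 is not in the set → false
  fees paid in full: yes → true
  NOT plans stamped by licensed engineer: no → true
  in historic district: yes → true
  lot coverage between 56% and 72%: 57 in [56, 72] is true
  NOT fees paid in full: yes → false
  structure height = 97 ft: 49 == 97 is false
  number of stories ≥ 11: 11 ≥ 11 is true
Combine:
[1.1.1] false OR true = true
[1.1.2.2] false → true (antecedent false ⇒ implication holds) = true
[1.1.2] false → true (antecedent false ⇒ implication holds) = true
[1.1] true → true = true
[1] NOT true = false
[2.1.1.1] false OR true = true
[2.1.1] NOT true = false
[2.1.2] exactly-one(true, true) = false
[2.1] false OR false = false
[2] NOT false = true
[3.1] true → false = false
[3.2] false OR true = true
[3] exactly-one(false, true) = true
[root] exactly-one(false, true, true) = false
Overall: false → denied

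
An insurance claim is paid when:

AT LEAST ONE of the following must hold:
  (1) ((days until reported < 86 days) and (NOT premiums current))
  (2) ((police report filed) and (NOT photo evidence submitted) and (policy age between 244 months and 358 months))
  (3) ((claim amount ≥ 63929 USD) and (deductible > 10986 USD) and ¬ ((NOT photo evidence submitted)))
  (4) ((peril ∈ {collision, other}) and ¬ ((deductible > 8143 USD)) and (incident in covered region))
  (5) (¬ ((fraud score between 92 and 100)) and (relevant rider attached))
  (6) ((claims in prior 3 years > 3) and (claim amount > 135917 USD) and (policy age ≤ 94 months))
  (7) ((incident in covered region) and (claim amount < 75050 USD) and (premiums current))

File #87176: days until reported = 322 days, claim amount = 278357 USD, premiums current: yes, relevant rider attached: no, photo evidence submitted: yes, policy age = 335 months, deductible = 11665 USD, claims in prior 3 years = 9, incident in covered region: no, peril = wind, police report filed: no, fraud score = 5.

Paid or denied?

Paid

Atomic conditions:
  days until reported < 86 days: 322 < 86 is false
  NOT premiums current: yes → false
  police report filed: no → false
  NOT photo evidence submitted: yes → false
  policy age between 244 months and 358 months: 335 in [244, 358] is true
  claim amount ≥ 63929 USD: 278357 ≥ 63929 is true
  deductible > 10986 USD: 11665 > 10986 is true
  peril ∈ {collision, other}: wind is not in the set → false
  deductible > 8143 USD: 11665 > 8143 is true
  incident in covered region: no → false
  fraud score between 92 and 100: 5 in [92, 100] is false
  relevant rider attached: no → false
  claims in prior 3 years > 3: 9 > 3 is true
  claim amount > 135917 USD: 278357 > 135917 is true
  policy age ≤ 94 months: 335 ≤ 94 is false
  claim amount < 75050 USD: 278357 < 75050 is false
  premiums current: yes → true
Combine:
[1] false AND false = false
[2] false AND false AND true = false
[3.3] NOT false = true
[3] true AND true AND true = true
[4.2] NOT true = false
[4] false AND false AND false = false
[5.1] NOT false = true
[5] true AND false = false
[6] true AND true AND false = false
[7] false AND false AND true = false
[root] false OR false OR true OR false OR false OR false OR false = true
Overall: true → paid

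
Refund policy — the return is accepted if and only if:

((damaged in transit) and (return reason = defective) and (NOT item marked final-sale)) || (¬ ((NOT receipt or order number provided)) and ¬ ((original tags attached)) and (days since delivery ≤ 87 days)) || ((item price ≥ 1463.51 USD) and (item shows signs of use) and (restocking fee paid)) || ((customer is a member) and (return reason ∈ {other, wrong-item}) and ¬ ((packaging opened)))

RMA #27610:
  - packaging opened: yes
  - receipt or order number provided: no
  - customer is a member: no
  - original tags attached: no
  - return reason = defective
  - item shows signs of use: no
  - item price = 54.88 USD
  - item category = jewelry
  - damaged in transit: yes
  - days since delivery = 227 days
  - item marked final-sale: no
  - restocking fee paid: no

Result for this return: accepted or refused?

Atomic conditions:
  damaged in transit: yes → true
  return reason = defective: defective == defective is true
  NOT item marked final-sale: no → true
  NOT receipt or order number provided: no → true
  original tags attached: no → false
  days since delivery ≤ 87 days: 227 ≤ 87 is false
  item price ≥ 1463.51 USD: 54.88 ≥ 1463.51 is false
  item shows signs of use: no → false
  restocking fee paid: no → false
  customer is a member: no → false
  return reason ∈ {other, wrong-item}: defective is not in the set → false
  packaging opened: yes → true
Combine:
[1] true AND true AND true = true
[2.1] NOT true = false
[2.2] NOT false = true
[2] false AND true AND false = false
[3] false AND false AND false = false
[4.3] NOT true = false
[4] false AND false AND false = false
[root] true OR false OR false OR false = true
Overall: true → accepted

Accepted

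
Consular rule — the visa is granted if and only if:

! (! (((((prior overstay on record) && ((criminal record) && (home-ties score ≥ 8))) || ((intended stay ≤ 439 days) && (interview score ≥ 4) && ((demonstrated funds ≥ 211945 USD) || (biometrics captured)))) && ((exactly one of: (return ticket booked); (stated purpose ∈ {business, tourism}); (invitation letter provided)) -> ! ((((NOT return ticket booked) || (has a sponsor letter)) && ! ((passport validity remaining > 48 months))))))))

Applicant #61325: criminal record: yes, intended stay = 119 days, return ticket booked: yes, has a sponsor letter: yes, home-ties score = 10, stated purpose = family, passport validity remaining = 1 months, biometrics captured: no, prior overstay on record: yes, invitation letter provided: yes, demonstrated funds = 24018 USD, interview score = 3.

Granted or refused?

Granted

Atomic conditions:
  prior overstay on record: yes → true
  criminal record: yes → true
  home-ties score ≥ 8: 10 ≥ 8 is true
  intended stay ≤ 439 days: 119 ≤ 439 is true
  interview score ≥ 4: 3 ≥ 4 is false
  demonstrated funds ≥ 211945 USD: 24018 ≥ 211945 is false
  biometrics captured: no → false
  return ticket booked: yes → true
  stated purpose ∈ {business, tourism}: family is not in the set → false
  invitation letter provided: yes → true
  NOT return ticket booked: yes → false
  has a sponsor letter: yes → true
  passport validity remaining > 48 months: 1 > 48 is false
Combine:
[1.1.1.1.2] true AND true = true
[1.1.1.1] true AND true = true
[1.1.1.2.3] false OR false = false
[1.1.1.2] true AND false AND false = false
[1.1.1] true OR false = true
[1.1.2.1] exactly-one(true, false, true) = false
[1.1.2.2.1.1] false OR true = true
[1.1.2.2.1.2] NOT false = true
[1.1.2.2.1] true AND true = true
[1.1.2.2] NOT true = false
[1.1.2] false → false (antecedent false ⇒ implication holds) = true
[1.1] true AND true = true
[1] NOT true = false
[root] NOT false = true
Overall: true → granted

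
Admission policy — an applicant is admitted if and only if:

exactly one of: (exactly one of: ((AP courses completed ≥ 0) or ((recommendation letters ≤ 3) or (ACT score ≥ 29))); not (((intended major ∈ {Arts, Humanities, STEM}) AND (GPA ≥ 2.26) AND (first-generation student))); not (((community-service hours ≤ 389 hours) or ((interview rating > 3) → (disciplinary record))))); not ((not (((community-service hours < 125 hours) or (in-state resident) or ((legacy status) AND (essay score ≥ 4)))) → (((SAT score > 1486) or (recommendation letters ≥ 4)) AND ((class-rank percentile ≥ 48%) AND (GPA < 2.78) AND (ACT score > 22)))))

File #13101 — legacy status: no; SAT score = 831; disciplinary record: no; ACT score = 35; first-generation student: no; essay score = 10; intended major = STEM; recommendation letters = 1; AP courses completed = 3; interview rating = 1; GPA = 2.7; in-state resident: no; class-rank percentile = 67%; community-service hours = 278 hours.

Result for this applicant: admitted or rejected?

Admitted

Atomic conditions:
  AP courses completed ≥ 0: 3 ≥ 0 is true
  recommendation letters ≤ 3: 1 ≤ 3 is true
  ACT score ≥ 29: 35 ≥ 29 is true
  intended major ∈ {Arts, Humanities, STEM}: STEM is in the set → true
  GPA ≥ 2.26: 2.7 ≥ 2.26 is true
  first-generation student: no → false
  community-service hours ≤ 389 hours: 278 ≤ 389 is true
  interview rating > 3: 1 > 3 is false
  disciplinary record: no → false
  community-service hours < 125 hours: 278 < 125 is false
  in-state resident: no → false
  legacy status: no → false
  essay score ≥ 4: 10 ≥ 4 is true
  SAT score > 1486: 831 > 1486 is false
  recommendation letters ≥ 4: 1 ≥ 4 is false
  class-rank percentile ≥ 48%: 67 ≥ 48 is true
  GPA < 2.78: 2.7 < 2.78 is true
  ACT score > 22: 35 > 22 is true
Combine:
[1.1.2] true OR true = true
[1.1] true OR true = true
[1.2.1] true AND true AND false = false
[1.2] NOT false = true
[1.3.1.2] false → false (antecedent false ⇒ implication holds) = true
[1.3.1] true OR true = true
[1.3] NOT true = false
[1] exactly-one(true, true, false) = false
[2.1.1.1.3] false AND true = false
[2.1.1.1] false OR false OR false = false
[2.1.1] NOT false = true
[2.1.2.1] false OR false = false
[2.1.2.2] true AND true AND true = true
[2.1.2] false AND true = false
[2.1] true → false = false
[2] NOT false = true
[root] exactly-one(false, true) = true
Overall: true → admitted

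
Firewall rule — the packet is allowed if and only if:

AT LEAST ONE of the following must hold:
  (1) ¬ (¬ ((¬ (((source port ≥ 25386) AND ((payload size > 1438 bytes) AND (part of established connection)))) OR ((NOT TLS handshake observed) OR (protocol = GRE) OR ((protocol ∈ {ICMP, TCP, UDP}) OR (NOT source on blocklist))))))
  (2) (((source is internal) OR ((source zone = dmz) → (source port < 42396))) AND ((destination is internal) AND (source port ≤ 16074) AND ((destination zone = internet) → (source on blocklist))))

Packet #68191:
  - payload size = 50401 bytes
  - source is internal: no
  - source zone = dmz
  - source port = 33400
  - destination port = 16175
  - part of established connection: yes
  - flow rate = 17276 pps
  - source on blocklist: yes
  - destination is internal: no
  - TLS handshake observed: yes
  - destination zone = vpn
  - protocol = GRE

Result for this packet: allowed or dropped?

Allowed

Atomic conditions:
  source port ≥ 25386: 33400 ≥ 25386 is true
  payload size > 1438 bytes: 50401 > 1438 is true
  part of established connection: yes → true
  NOT TLS handshake observed: yes → false
  protocol = GRE: GRE == GRE is true
  protocol ∈ {ICMP, TCP, UDP}: GRE is not in the set → false
  NOT source on blocklist: yes → false
  source is internal: no → false
  source zone = dmz: dmz == dmz is true
  source port < 42396: 33400 < 42396 is true
  destination is internal: no → false
  source port ≤ 16074: 33400 ≤ 16074 is false
  destination zone = internet: vpn == internet is false
  source on blocklist: yes → true
Combine:
[1.1.1.1.1.2] true AND true = true
[1.1.1.1.1] true AND true = true
[1.1.1.1] NOT true = false
[1.1.1.2.3] false OR false = false
[1.1.1.2] false OR true OR false = true
[1.1.1] false OR true = true
[1.1] NOT true = false
[1] NOT false = true
[2.1.2] true → true = true
[2.1] false OR true = true
[2.2.3] false → true (antecedent false ⇒ implication holds) = true
[2.2] false AND false AND true = false
[2] true AND false = false
[root] true OR false = true
Overall: true → allowed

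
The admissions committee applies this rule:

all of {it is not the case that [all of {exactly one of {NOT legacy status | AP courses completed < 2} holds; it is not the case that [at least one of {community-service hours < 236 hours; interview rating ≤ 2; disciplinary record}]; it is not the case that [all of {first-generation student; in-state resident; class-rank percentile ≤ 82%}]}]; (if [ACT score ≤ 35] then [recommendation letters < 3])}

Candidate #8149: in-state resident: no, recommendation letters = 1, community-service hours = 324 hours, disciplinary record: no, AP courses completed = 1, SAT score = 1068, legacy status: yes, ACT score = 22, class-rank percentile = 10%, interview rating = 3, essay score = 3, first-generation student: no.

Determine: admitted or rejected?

Rejected

Atomic conditions:
  NOT legacy status: yes → false
  AP courses completed < 2: 1 < 2 is true
  community-service hours < 236 hours: 324 < 236 is false
  interview rating ≤ 2: 3 ≤ 2 is false
  disciplinary record: no → false
  first-generation student: no → false
  in-state resident: no → false
  class-rank percentile ≤ 82%: 10 ≤ 82 is true
  ACT score ≤ 35: 22 ≤ 35 is true
  recommendation letters < 3: 1 < 3 is true
Combine:
[1.1.1] exactly-one(false, true) = true
[1.1.2.1] false OR false OR false = false
[1.1.2] NOT false = true
[1.1.3.1] false AND false AND true = false
[1.1.3] NOT false = true
[1.1] true AND true AND true = true
[1] NOT true = false
[2] true → true = true
[root] false AND true = false
Overall: false → rejected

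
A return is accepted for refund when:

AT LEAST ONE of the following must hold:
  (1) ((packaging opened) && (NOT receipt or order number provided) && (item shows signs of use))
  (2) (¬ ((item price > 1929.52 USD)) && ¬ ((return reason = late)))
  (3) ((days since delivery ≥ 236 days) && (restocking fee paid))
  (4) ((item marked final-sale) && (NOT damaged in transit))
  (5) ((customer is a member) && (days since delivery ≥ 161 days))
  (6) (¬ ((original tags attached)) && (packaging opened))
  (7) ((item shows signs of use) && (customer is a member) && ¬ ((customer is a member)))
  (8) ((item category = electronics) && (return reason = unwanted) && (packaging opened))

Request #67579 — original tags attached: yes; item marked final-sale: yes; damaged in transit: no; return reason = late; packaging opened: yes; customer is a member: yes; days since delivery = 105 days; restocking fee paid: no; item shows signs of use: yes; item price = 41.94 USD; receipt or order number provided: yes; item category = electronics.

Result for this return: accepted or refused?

Accepted

Atomic conditions:
  packaging opened: yes → true
  NOT receipt or order number provided: yes → false
  item shows signs of use: yes → true
  item price > 1929.52 USD: 41.94 > 1929.52 is false
  return reason = late: late == late is true
  days since delivery ≥ 236 days: 105 ≥ 236 is false
  restocking fee paid: no → false
  item marked final-sale: yes → true
  NOT damaged in transit: no → true
  customer is a member: yes → true
  days since delivery ≥ 161 days: 105 ≥ 161 is false
  original tags attached: yes → true
  item category = electronics: electronics == electronics is true
  return reason = unwanted: late == unwanted is false
Combine:
[1] true AND false AND true = false
[2.1] NOT false = true
[2.2] NOT true = false
[2] true AND false = false
[3] false AND false = false
[4] true AND true = true
[5] true AND false = false
[6.1] NOT true = false
[6] false AND true = false
[7.3] NOT true = false
[7] true AND true AND false = false
[8] true AND false AND true = false
[root] false OR false OR false OR true OR false OR false OR false OR false = true
Overall: true → accepted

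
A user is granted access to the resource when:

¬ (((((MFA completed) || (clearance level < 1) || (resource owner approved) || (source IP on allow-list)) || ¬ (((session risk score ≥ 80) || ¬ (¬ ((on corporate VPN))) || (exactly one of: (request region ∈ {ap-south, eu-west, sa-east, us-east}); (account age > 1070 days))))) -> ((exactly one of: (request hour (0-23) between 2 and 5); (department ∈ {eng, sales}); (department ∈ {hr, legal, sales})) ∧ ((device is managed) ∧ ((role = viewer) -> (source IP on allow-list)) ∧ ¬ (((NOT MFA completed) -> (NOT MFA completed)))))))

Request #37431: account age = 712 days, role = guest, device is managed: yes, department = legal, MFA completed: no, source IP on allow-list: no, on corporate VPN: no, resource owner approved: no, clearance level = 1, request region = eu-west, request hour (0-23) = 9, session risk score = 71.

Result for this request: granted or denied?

Denied

Atomic conditions:
  MFA completed: no → false
  clearance level < 1: 1 < 1 is false
  resource owner approved: no → false
  source IP on allow-list: no → false
  session risk score ≥ 80: 71 ≥ 80 is false
  on corporate VPN: no → false
  request region ∈ {ap-south, eu-west, sa-east, us-east}: eu-west is in the set → true
  account age > 1070 days: 712 > 1070 is false
  request hour (0-23) between 2 and 5: 9 in [2, 5] is false
  department ∈ {eng, sales}: legal is not in the set → false
  department ∈ {hr, legal, sales}: legal is in the set → true
  device is managed: yes → true
  role = viewer: guest == viewer is false
  NOT MFA completed: no → true
Combine:
[1.1.1] false OR false OR false OR false = false
[1.1.2.1.2.1] NOT false = true
[1.1.2.1.2] NOT true = false
[1.1.2.1.3] exactly-one(true, false) = true
[1.1.2.1] false OR false OR true = true
[1.1.2] NOT true = false
[1.1] false OR false = false
[1.2.1] exactly-one(false, false, true) = true
[1.2.2.2] false → false (antecedent false ⇒ implication holds) = true
[1.2.2.3.1] true → true = true
[1.2.2.3] NOT true = false
[1.2.2] true AND true AND false = false
[1.2] true AND false = false
[1] false → false (antecedent false ⇒ implication holds) = true
[root] NOT true = false
Overall: false → denied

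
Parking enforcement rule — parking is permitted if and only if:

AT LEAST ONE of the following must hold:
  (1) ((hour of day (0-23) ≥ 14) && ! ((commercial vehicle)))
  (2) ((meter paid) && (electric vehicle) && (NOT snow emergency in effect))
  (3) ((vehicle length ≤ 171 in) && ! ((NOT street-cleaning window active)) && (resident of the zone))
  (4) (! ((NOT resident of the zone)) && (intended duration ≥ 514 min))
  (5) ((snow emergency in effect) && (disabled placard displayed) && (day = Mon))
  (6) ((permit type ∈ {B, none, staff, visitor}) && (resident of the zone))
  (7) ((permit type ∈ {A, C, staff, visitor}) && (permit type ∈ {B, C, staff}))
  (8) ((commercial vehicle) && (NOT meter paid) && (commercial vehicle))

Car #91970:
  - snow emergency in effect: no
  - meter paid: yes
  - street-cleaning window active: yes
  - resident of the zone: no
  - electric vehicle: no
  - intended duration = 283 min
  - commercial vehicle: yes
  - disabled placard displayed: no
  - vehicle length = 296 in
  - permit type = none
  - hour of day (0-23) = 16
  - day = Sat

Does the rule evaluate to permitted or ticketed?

Ticketed

Atomic conditions:
  hour of day (0-23) ≥ 14: 16 ≥ 14 is true
  commercial vehicle: yes → true
  meter paid: yes → true
  electric vehicle: no → false
  NOT snow emergency in effect: no → true
  vehicle length ≤ 171 in: 296 ≤ 171 is false
  NOT street-cleaning window active: yes → false
  resident of the zone: no → false
  NOT resident of the zone: no → true
  intended duration ≥ 514 min: 283 ≥ 514 is false
  snow emergency in effect: no → false
  disabled placard displayed: no → false
  day = Mon: Sat == Mon is false
  permit type ∈ {B, none, staff, visitor}: none is in the set → true
  permit type ∈ {A, C, staff, visitor}: none is not in the set → false
  permit type ∈ {B, C, staff}: none is not in the set → false
  NOT meter paid: yes → false
Combine:
[1.2] NOT true = false
[1] true AND false = false
[2] true AND false AND true = false
[3.2] NOT false = true
[3] false AND true AND false = false
[4.1] NOT true = false
[4] false AND false = false
[5] false AND false AND false = false
[6] true AND false = false
[7] false AND false = false
[8] true AND false AND true = false
[root] false OR false OR false OR false OR false OR false OR false OR false = false
Overall: false → ticketed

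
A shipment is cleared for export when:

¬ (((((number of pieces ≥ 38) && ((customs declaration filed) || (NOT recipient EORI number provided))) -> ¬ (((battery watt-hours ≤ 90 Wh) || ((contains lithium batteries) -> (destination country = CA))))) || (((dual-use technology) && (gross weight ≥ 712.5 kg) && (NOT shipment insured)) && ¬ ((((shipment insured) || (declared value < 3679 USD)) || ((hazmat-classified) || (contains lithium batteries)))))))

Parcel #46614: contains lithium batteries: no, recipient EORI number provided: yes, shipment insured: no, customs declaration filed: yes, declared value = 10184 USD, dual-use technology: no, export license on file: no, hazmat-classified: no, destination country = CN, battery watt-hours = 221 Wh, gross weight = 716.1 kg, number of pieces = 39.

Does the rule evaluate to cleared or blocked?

Cleared

Atomic conditions:
  number of pieces ≥ 38: 39 ≥ 38 is true
  customs declaration filed: yes → true
  NOT recipient EORI number provided: yes → false
  battery watt-hours ≤ 90 Wh: 221 ≤ 90 is false
  contains lithium batteries: no → false
  destination country = CA: CN == CA is false
  dual-use technology: no → false
  gross weight ≥ 712.5 kg: 716.1 ≥ 712.5 is true
  NOT shipment insured: no → true
  shipment insured: no → false
  declared value < 3679 USD: 10184 < 3679 is false
  hazmat-classified: no → false
Combine:
[1.1.1.2] true OR false = true
[1.1.1] true AND true = true
[1.1.2.1.2] false → false (antecedent false ⇒ implication holds) = true
[1.1.2.1] false OR true = true
[1.1.2] NOT true = false
[1.1] true → false = false
[1.2.1] false AND true AND true = false
[1.2.2.1.1] false OR false = false
[1.2.2.1.2] false OR false = false
[1.2.2.1] false OR false = false
[1.2.2] NOT false = true
[1.2] false AND true = false
[1] false OR false = false
[root] NOT false = true
Overall: true → cleared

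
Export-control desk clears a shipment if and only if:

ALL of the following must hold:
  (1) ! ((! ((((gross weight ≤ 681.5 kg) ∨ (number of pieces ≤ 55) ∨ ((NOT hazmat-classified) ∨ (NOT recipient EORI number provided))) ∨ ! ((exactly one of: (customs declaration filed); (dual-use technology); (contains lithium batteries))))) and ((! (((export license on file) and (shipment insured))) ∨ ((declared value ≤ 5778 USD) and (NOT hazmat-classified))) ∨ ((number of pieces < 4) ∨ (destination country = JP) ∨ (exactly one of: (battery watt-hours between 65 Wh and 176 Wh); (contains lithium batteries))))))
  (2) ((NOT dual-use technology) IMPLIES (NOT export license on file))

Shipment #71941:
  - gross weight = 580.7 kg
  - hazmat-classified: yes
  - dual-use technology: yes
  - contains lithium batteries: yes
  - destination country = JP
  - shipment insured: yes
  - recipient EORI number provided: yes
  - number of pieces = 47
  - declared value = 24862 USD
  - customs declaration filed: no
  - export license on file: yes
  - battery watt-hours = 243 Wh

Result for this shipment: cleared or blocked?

Atomic conditions:
  gross weight ≤ 681.5 kg: 580.7 ≤ 681.5 is true
  number of pieces ≤ 55: 47 ≤ 55 is true
  NOT hazmat-classified: yes → false
  NOT recipient EORI number provided: yes → false
  customs declaration filed: no → false
  dual-use technology: yes → true
  contains lithium batteries: yes → true
  export license on file: yes → true
  shipment insured: yes → true
  declared value ≤ 5778 USD: 24862 ≤ 5778 is false
  number of pieces < 4: 47 < 4 is false
  destination country = JP: JP == JP is true
  battery watt-hours between 65 Wh and 176 Wh: 243 in [65, 176] is false
  NOT dual-use technology: yes → false
  NOT export license on file: yes → false
Combine:
[1.1.1.1.1.3] false OR false = false
[1.1.1.1.1] true OR true OR false = true
[1.1.1.1.2.1] exactly-one(false, true, true) = false
[1.1.1.1.2] NOT false = true
[1.1.1.1] true OR true = true
[1.1.1] NOT true = false
[1.1.2.1.1.1] true AND true = true
[1.1.2.1.1] NOT true = false
[1.1.2.1.2] false AND false = false
[1.1.2.1] false OR false = false
[1.1.2.2.3] exactly-one(false, true) = true
[1.1.2.2] false OR true OR true = true
[1.1.2] false OR true = true
[1.1] false AND true = false
[1] NOT false = true
[2] false → false (antecedent false ⇒ implication holds) = true
[root] true AND true = true
Overall: true → cleared

Cleared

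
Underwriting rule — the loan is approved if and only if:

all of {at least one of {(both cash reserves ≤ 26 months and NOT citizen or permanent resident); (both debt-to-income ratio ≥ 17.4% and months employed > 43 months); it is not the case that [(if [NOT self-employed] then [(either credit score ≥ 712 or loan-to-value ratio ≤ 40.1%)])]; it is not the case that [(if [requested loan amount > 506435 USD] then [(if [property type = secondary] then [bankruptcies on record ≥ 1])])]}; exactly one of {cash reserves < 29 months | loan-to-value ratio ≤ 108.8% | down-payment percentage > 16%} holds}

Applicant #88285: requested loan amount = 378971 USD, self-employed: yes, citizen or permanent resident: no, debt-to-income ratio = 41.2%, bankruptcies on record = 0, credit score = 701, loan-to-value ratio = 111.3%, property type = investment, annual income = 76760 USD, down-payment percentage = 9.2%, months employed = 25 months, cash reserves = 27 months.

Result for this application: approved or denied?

Denied

Atomic conditions:
  cash reserves ≤ 26 months: 27 ≤ 26 is false
  NOT citizen or permanent resident: no → true
  debt-to-income ratio ≥ 17.4%: 41.2 ≥ 17.4 is true
  months employed > 43 months: 25 > 43 is false
  NOT self-employed: yes → false
  credit score ≥ 712: 701 ≥ 712 is false
  loan-to-value ratio ≤ 40.1%: 111.3 ≤ 40.1 is false
  requested loan amount > 506435 USD: 378971 > 506435 is false
  property type = secondary: investment == secondary is false
  bankruptcies on record ≥ 1: 0 ≥ 1 is false
  cash reserves < 29 months: 27 < 29 is true
  loan-to-value ratio ≤ 108.8%: 111.3 ≤ 108.8 is false
  down-payment percentage > 16%: 9.2 > 16 is false
Combine:
[1.1] false AND true = false
[1.2] true AND false = false
[1.3.1.2] false OR false = false
[1.3.1] false → false (antecedent false ⇒ implication holds) = true
[1.3] NOT true = false
[1.4.1.2] false → false (antecedent false ⇒ implication holds) = true
[1.4.1] false → true (antecedent false ⇒ implication holds) = true
[1.4] NOT true = false
[1] false OR false OR false OR false = false
[2] exactly-one(true, false, false) = true
[root] false AND true = false
Overall: false → denied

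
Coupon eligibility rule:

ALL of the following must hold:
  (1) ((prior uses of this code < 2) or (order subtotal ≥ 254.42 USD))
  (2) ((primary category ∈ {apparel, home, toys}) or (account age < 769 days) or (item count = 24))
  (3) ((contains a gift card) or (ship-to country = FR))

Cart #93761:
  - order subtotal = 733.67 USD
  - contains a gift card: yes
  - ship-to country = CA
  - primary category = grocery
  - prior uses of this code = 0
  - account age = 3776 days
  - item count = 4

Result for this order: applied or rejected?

Atomic conditions:
  prior uses of this code < 2: 0 < 2 is true
  order subtotal ≥ 254.42 USD: 733.67 ≥ 254.42 is true
  primary category ∈ {apparel, home, toys}: grocery is not in the set → false
  account age < 769 days: 3776 < 769 is false
  item count = 24: 4 == 24 is false
  contains a gift card: yes → true
  ship-to country = FR: CA == FR is false
Combine:
[1] true OR true = true
[2] false OR false OR false = false
[3] true OR false = true
[root] true AND false AND true = false
Overall: false → rejected

Rejected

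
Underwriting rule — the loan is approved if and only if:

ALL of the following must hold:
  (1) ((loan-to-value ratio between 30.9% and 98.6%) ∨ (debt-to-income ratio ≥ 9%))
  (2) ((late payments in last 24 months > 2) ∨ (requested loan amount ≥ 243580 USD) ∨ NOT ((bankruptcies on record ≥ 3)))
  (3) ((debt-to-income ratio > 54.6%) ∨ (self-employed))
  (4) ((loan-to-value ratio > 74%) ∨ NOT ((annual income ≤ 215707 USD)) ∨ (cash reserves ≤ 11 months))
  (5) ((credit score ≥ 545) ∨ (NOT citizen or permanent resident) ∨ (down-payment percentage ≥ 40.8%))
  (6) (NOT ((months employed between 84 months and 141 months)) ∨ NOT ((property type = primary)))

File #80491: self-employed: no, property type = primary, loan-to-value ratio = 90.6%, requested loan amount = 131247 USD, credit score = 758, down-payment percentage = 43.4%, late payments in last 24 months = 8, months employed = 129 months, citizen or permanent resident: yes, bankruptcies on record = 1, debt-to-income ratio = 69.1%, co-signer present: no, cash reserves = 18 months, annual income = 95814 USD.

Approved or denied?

Denied

Atomic conditions:
  loan-to-value ratio between 30.9% and 98.6%: 90.6 in [30.9, 98.6] is true
  debt-to-income ratio ≥ 9%: 69.1 ≥ 9 is true
  late payments in last 24 months > 2: 8 > 2 is true
  requested loan amount ≥ 243580 USD: 131247 ≥ 243580 is false
  bankruptcies on record ≥ 3: 1 ≥ 3 is false
  debt-to-income ratio > 54.6%: 69.1 > 54.6 is true
  self-employed: no → false
  loan-to-value ratio > 74%: 90.6 > 74 is true
  annual income ≤ 215707 USD: 95814 ≤ 215707 is true
  cash reserves ≤ 11 months: 18 ≤ 11 is false
  credit score ≥ 545: 758 ≥ 545 is true
  NOT citizen or permanent resident: yes → false
  down-payment percentage ≥ 40.8%: 43.4 ≥ 40.8 is true
  months employed between 84 months and 141 months: 129 in [84, 141] is true
  property type = primary: primary == primary is true
Combine:
[1] true OR true = true
[2.3] NOT false = true
[2] true OR false OR true = true
[3] true OR false = true
[4.2] NOT true = false
[4] true OR false OR false = true
[5] true OR false OR true = true
[6.1] NOT true = false
[6.2] NOT true = false
[6] false OR false = false
[root] true AND true AND true AND true AND true AND false = false
Overall: false → denied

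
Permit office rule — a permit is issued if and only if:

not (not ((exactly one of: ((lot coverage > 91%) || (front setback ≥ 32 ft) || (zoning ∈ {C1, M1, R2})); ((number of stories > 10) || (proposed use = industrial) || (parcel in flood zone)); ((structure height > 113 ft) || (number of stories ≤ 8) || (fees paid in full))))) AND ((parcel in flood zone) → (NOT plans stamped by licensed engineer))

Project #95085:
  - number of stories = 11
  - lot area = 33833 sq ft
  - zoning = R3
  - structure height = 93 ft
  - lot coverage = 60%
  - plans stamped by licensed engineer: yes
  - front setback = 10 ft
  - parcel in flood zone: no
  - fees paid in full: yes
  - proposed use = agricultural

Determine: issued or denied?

Denied

Atomic conditions:
  lot coverage > 91%: 60 > 91 is false
  front setback ≥ 32 ft: 10 ≥ 32 is false
  zoning ∈ {C1, M1, R2}: R3 is not in the set → false
  number of stories > 10: 11 > 10 is true
  proposed use = industrial: agricultural == industrial is false
  parcel in flood zone: no → false
  structure height > 113 ft: 93 > 113 is false
  number of stories ≤ 8: 11 ≤ 8 is false
  fees paid in full: yes → true
  NOT plans stamped by licensed engineer: yes → false
Combine:
[1.1.1.1] false OR false OR false = false
[1.1.1.2] true OR false OR false = true
[1.1.1.3] false OR false OR true = true
[1.1.1] exactly-one(false, true, true) = false
[1.1] NOT false = true
[1] NOT true = false
[2] false → false (antecedent false ⇒ implication holds) = true
[root] false AND true = false
Overall: false → denied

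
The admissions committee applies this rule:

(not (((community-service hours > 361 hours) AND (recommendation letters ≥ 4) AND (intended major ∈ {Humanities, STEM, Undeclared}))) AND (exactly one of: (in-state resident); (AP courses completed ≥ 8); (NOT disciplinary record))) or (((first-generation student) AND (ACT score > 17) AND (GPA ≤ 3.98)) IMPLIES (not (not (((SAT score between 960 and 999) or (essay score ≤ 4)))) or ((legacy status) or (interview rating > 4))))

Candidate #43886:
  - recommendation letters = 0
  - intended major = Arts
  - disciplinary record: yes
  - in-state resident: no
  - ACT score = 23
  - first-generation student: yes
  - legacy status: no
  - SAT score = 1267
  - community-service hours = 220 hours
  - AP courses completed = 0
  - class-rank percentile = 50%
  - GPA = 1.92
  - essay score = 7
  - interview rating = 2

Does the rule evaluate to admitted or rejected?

Atomic conditions:
  community-service hours > 361 hours: 220 > 361 is false
  recommendation letters ≥ 4: 0 ≥ 4 is false
  intended major ∈ {Humanities, STEM, Undeclared}: Arts is not in the set → false
  in-state resident: no → false
  AP courses completed ≥ 8: 0 ≥ 8 is false
  NOT disciplinary record: yes → false
  first-generation student: yes → true
  ACT score > 17: 23 > 17 is true
  GPA ≤ 3.98: 1.92 ≤ 3.98 is true
  SAT score between 960 and 999: 1267 in [960, 999] is false
  essay score ≤ 4: 7 ≤ 4 is false
  legacy status: no → false
  interview rating > 4: 2 > 4 is false
Combine:
[1.1.1] false AND false AND false = false
[1.1] NOT false = true
[1.2] exactly-one(false, false, false) = false
[1] true AND false = false
[2.1] true AND true AND true = true
[2.2.1.1.1] false OR false = false
[2.2.1.1] NOT false = true
[2.2.1] NOT true = false
[2.2.2] false OR false = false
[2.2] false OR false = false
[2] true → false = false
[root] false OR false = false
Overall: false → rejected

Rejected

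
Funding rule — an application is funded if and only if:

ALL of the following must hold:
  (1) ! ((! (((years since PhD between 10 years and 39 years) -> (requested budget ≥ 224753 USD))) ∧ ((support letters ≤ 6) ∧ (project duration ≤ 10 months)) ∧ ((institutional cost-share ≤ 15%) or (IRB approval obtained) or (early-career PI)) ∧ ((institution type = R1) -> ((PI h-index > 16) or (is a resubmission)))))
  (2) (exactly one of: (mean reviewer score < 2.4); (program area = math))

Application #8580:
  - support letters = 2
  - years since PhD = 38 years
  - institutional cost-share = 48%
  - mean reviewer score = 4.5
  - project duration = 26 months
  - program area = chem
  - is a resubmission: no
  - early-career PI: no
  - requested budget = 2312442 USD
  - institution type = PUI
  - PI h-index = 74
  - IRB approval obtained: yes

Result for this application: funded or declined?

Declined

Atomic conditions:
  years since PhD between 10 years and 39 years: 38 in [10, 39] is true
  requested budget ≥ 224753 USD: 2312442 ≥ 224753 is true
  support letters ≤ 6: 2 ≤ 6 is true
  project duration ≤ 10 months: 26 ≤ 10 is false
  institutional cost-share ≤ 15%: 48 ≤ 15 is false
  IRB approval obtained: yes → true
  early-career PI: no → false
  institution type = R1: PUI == R1 is false
  PI h-index > 16: 74 > 16 is true
  is a resubmission: no → false
  mean reviewer score < 2.4: 4.5 < 2.4 is false
  program area = math: chem == math is false
Combine:
[1.1.1.1] true → true = true
[1.1.1] NOT true = false
[1.1.2] true AND false = false
[1.1.3] false OR true OR false = true
[1.1.4.2] true OR false = true
[1.1.4] false → true (antecedent false ⇒ implication holds) = true
[1.1] false AND false AND true AND true = false
[1] NOT false = true
[2] exactly-one(false, false) = false
[root] true AND false = false
Overall: false → declined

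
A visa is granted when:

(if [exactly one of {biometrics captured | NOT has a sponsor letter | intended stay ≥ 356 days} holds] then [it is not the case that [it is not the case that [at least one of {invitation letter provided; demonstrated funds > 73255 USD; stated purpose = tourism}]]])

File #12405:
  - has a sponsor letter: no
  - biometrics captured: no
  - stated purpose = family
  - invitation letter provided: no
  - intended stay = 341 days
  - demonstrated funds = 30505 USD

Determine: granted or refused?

Refused

Atomic conditions:
  biometrics captured: no → false
  NOT has a sponsor letter: no → true
  intended stay ≥ 356 days: 341 ≥ 356 is false
  invitation letter provided: no → false
  demonstrated funds > 73255 USD: 30505 > 73255 is false
  stated purpose = tourism: family == tourism is false
Combine:
[1] exactly-one(false, true, false) = true
[2.1.1] false OR false OR false = false
[2.1] NOT false = true
[2] NOT true = false
[root] true → false = false
Overall: false → refused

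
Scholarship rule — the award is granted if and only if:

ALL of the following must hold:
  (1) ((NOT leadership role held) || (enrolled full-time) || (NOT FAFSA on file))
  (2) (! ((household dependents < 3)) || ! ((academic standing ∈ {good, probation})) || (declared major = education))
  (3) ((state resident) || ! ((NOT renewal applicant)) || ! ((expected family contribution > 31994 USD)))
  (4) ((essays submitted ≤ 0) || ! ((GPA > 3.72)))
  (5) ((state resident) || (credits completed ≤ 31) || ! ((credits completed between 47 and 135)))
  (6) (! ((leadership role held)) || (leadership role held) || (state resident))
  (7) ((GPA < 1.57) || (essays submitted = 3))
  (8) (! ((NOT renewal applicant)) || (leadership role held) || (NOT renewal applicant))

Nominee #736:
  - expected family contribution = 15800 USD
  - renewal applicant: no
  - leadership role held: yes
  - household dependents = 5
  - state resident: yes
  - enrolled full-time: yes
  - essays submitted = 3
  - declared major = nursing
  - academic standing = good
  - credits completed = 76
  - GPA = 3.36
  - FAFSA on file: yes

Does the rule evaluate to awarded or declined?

Awarded

Atomic conditions:
  NOT leadership role held: yes → false
  enrolled full-time: yes → true
  NOT FAFSA on file: yes → false
  household dependents < 3: 5 < 3 is false
  academic standing ∈ {good, probation}: good is in the set → true
  declared major = education: nursing == education is false
  state resident: yes → true
  NOT renewal applicant: no → true
  expected family contribution > 31994 USD: 15800 > 31994 is false
  essays submitted ≤ 0: 3 ≤ 0 is false
  GPA > 3.72: 3.36 > 3.72 is false
  credits completed ≤ 31: 76 ≤ 31 is false
  credits completed between 47 and 135: 76 in [47, 135] is true
  leadership role held: yes → true
  GPA < 1.57: 3.36 < 1.57 is false
  essays submitted = 3: 3 == 3 is true
Combine:
[1] false OR true OR false = true
[2.1] NOT false = true
[2.2] NOT true = false
[2] true OR false OR false = true
[3.2] NOT true = false
[3.3] NOT false = true
[3] true OR false OR true = true
[4.2] NOT false = true
[4] false OR true = true
[5.3] NOT true = false
[5] true OR false OR false = true
[6.1] NOT true = false
[6] false OR true OR true = true
[7] false OR true = true
[8.1] NOT true = false
[8] false OR true OR true = true
[root] true AND true AND true AND true AND true AND true AND true AND true = true
Overall: true → awarded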